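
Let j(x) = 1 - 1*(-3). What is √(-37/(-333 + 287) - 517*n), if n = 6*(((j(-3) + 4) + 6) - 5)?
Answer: I*√59072786/46 ≈ 167.08*I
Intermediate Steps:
j(x) = 4 (j(x) = 1 + 3 = 4)
n = 54 (n = 6*(((4 + 4) + 6) - 5) = 6*((8 + 6) - 5) = 6*(14 - 5) = 6*9 = 54)
√(-37/(-333 + 287) - 517*n) = √(-37/(-333 + 287) - 517*54) = √(-37/(-46) - 27918) = √(-37*(-1/46) - 27918) = √(37/46 - 27918) = √(-1284191/46) = I*√59072786/46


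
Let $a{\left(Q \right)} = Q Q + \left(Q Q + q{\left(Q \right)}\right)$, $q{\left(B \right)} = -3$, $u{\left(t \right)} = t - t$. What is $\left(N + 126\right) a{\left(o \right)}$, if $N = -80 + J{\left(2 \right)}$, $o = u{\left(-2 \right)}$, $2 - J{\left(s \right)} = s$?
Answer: $-138$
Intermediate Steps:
$u{\left(t \right)} = 0$
$J{\left(s \right)} = 2 - s$
$o = 0$
$N = -80$ ($N = -80 + \left(2 - 2\right) = -80 + 0 = -80$)
$a{\left(Q \right)} = -3 + 2 Q^{2}$ ($a{\left(Q \right)} = Q Q + \left(Q Q - 3\right) = Q^{2} + \left(Q^{2} - 3\right) = Q^{2} + \left(-3 + Q^{2}\right) = -3 + 2 Q^{2}$)
$\left(N + 126\right) a{\left(o \right)} = \left(-80 + 126\right) \left(-3 + 2 \cdot 0^{2}\right) = 46 \left(-3 + 2 \cdot 0\right) = 46 \left(-3 + 0\right) = 46 \left(-3\right) = -138$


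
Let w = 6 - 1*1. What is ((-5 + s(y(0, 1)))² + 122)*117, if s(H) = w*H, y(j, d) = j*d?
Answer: 17199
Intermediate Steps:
w = 5 (w = 6 - 1 = 5)
y(j, d) = d*j
s(H) = 5*H
((-5 + s(y(0, 1)))² + 122)*117 = ((-5 + 5*(1*0))² + 122)*117 = ((-5 + 5*0)² + 122)*117 = ((-5 + 0)² + 122)*117 = ((-5)² + 122)*117 = (25 + 122)*117 = 147*117 = 17199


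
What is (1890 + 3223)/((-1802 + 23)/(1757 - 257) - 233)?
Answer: -2556500/117093 ≈ -21.833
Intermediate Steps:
(1890 + 3223)/((-1802 + 23)/(1757 - 257) - 233) = 5113/(-1779/1500 - 233) = 5113/(-1779*1/1500 - 233) = 5113/(-593/500 - 233) = 5113/(-117093/500) = 5113*(-500/117093) = -2556500/117093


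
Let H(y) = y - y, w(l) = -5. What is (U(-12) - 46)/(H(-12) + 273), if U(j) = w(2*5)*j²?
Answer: -766/273 ≈ -2.8059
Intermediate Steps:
H(y) = 0
U(j) = -5*j²
(U(-12) - 46)/(H(-12) + 273) = (-5*(-12)² - 46)/(0 + 273) = (-5*144 - 46)/273 = (-720 - 46)*(1/273) = -766*1/273 = -766/273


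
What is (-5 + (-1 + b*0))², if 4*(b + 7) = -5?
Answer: 36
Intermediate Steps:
b = -33/4 (b = -7 + (¼)*(-5) = -7 - 5/4 = -33/4 ≈ -8.2500)
(-5 + (-1 + b*0))² = (-5 + (-1 - 33/4*0))² = (-5 + (-1 + 0))² = (-5 - 1)² = (-6)² = 36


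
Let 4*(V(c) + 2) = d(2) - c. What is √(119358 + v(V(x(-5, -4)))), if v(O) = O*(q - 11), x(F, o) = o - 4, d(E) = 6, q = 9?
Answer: √119355 ≈ 345.48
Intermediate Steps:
x(F, o) = -4 + o
V(c) = -½ - c/4 (V(c) = -2 + (6 - c)/4 = -2 + (3/2 - c/4) = -½ - c/4)
v(O) = -2*O (v(O) = O*(9 - 11) = O*(-2) = -2*O)
√(119358 + v(V(x(-5, -4)))) = √(119358 - 2*(-½ - (-4 - 4)/4)) = √(119358 - 2*(-½ - ¼*(-8))) = √(119358 - 2*(-½ + 2)) = √(119358 - 2*3/2) = √(119358 - 3) = √119355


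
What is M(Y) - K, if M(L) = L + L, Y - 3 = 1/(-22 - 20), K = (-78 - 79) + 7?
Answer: 3275/21 ≈ 155.95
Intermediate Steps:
K = -150 (K = -157 + 7 = -150)
Y = 125/42 (Y = 3 + 1/(-22 - 20) = 3 + 1/(-42) = 3 - 1/42 = 125/42 ≈ 2.9762)
M(L) = 2*L
M(Y) - K = 2*(125/42) - 1*(-150) = 125/21 + 150 = 3275/21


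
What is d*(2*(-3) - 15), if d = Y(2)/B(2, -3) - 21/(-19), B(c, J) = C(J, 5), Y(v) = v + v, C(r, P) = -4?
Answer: -42/19 ≈ -2.2105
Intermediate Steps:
Y(v) = 2*v
B(c, J) = -4
d = 2/19 (d = (2*2)/(-4) - 21/(-19) = 4*(-¼) - 21*(-1/19) = -1 + 21/19 = 2/19 ≈ 0.10526)
d*(2*(-3) - 15) = 2*(2*(-3) - 15)/19 = 2*(-6 - 15)/19 = (2/19)*(-21) = -42/19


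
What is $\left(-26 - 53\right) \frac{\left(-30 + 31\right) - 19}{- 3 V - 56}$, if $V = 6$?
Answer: $- \frac{711}{37} \approx -19.216$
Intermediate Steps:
$\left(-26 - 53\right) \frac{\left(-30 + 31\right) - 19}{- 3 V - 56} = \left(-26 - 53\right) \frac{\left(-30 + 31\right) - 19}{\left(-3\right) 6 - 56} = - 79 \frac{1 - 19}{-18 - 56} = - 79 \left(- \frac{18}{-74}\right) = - 79 \left(\left(-18\right) \left(- \frac{1}{74}\right)\right) = \left(-79\right) \frac{9}{37} = - \frac{711}{37}$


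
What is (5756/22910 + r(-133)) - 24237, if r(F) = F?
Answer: -279155472/11455 ≈ -24370.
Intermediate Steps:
(5756/22910 + r(-133)) - 24237 = (5756/22910 - 133) - 24237 = (5756*(1/22910) - 133) - 24237 = (2878/11455 - 133) - 24237 = -1520637/11455 - 24237 = -279155472/11455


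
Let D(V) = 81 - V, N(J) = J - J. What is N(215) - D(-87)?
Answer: -168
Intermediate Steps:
N(J) = 0
N(215) - D(-87) = 0 - (81 - 1*(-87)) = 0 - (81 + 87) = 0 - 1*168 = 0 - 168 = -168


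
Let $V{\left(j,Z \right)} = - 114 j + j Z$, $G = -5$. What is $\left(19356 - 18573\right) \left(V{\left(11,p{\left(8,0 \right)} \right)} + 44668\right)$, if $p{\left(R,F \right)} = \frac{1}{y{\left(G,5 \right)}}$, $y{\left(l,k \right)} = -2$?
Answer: $\frac{67977711}{2} \approx 3.3989 \cdot 10^{7}$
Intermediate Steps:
$p{\left(R,F \right)} = - \frac{1}{2}$ ($p{\left(R,F \right)} = \frac{1}{-2} = - \frac{1}{2}$)
$V{\left(j,Z \right)} = - 114 j + Z j$
$\left(19356 - 18573\right) \left(V{\left(11,p{\left(8,0 \right)} \right)} + 44668\right) = \left(19356 - 18573\right) \left(11 \left(-114 - \frac{1}{2}\right) + 44668\right) = 783 \left(11 \left(- \frac{229}{2}\right) + 44668\right) = 783 \left(- \frac{2519}{2} + 44668\right) = 783 \cdot \frac{86817}{2} = \frac{67977711}{2}$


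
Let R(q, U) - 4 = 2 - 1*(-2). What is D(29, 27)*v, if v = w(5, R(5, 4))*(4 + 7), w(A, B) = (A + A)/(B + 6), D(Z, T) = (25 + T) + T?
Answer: 4345/7 ≈ 620.71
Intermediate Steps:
R(q, U) = 8 (R(q, U) = 4 + (2 - 1*(-2)) = 4 + (2 + 2) = 4 + 4 = 8)
D(Z, T) = 25 + 2*T
w(A, B) = 2*A/(6 + B) (w(A, B) = (2*A)/(6 + B) = 2*A/(6 + B))
v = 55/7 (v = (2*5/(6 + 8))*(4 + 7) = (2*5/14)*11 = (2*5*(1/14))*11 = (5/7)*11 = 55/7 ≈ 7.8571)
D(29, 27)*v = (25 + 2*27)*(55/7) = (25 + 54)*(55/7) = 79*(55/7) = 4345/7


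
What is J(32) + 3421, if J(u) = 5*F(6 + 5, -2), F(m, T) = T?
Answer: 3411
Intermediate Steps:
J(u) = -10 (J(u) = 5*(-2) = -10)
J(32) + 3421 = -10 + 3421 = 3411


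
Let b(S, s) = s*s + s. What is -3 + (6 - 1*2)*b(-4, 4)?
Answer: 77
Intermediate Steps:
b(S, s) = s + s**2 (b(S, s) = s**2 + s = s + s**2)
-3 + (6 - 1*2)*b(-4, 4) = -3 + (6 - 1*2)*(4*(1 + 4)) = -3 + (6 - 2)*(4*5) = -3 + 4*20 = -3 + 80 = 77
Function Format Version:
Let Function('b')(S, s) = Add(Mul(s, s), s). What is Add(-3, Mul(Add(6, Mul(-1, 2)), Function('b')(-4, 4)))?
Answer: 77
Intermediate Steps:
Function('b')(S, s) = Add(s, Pow(s, 2)) (Function('b')(S, s) = Add(Pow(s, 2), s) = Add(s, Pow(s, 2)))
Add(-3, Mul(Add(6, Mul(-1, 2)), Function('b')(-4, 4))) = Add(-3, Mul(Add(6, Mul(-1, 2)), Mul(4, Add(1, 4)))) = Add(-3, Mul(Add(6, -2), Mul(4, 5))) = Add(-3, Mul(4, 20)) = Add(-3, 80) = 77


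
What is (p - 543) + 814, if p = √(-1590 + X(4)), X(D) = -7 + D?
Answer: 271 + 3*I*√177 ≈ 271.0 + 39.912*I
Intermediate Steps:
p = 3*I*√177 (p = √(-1590 + (-7 + 4)) = √(-1590 - 3) = √(-1593) = 3*I*√177 ≈ 39.912*I)
(p - 543) + 814 = (3*I*√177 - 543) + 814 = (-543 + 3*I*√177) + 814 = 271 + 3*I*√177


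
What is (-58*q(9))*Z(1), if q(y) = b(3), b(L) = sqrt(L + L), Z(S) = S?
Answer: -58*sqrt(6) ≈ -142.07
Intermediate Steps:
b(L) = sqrt(2)*sqrt(L) (b(L) = sqrt(2*L) = sqrt(2)*sqrt(L))
q(y) = sqrt(6) (q(y) = sqrt(2)*sqrt(3) = sqrt(6))
(-58*q(9))*Z(1) = -58*sqrt(6)*1 = -58*sqrt(6)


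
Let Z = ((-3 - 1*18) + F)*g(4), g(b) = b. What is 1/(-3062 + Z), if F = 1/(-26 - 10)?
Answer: -9/28315 ≈ -0.00031785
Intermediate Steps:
F = -1/36 (F = 1/(-36) = -1/36 ≈ -0.027778)
Z = -757/9 (Z = ((-3 - 1*18) - 1/36)*4 = ((-3 - 18) - 1/36)*4 = (-21 - 1/36)*4 = -757/36*4 = -757/9 ≈ -84.111)
1/(-3062 + Z) = 1/(-3062 - 757/9) = 1/(-28315/9) = -9/28315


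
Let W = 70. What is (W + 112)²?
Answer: 33124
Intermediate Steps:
(W + 112)² = (70 + 112)² = 182² = 33124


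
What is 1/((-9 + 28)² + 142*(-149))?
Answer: -1/20797 ≈ -4.8084e-5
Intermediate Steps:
1/((-9 + 28)² + 142*(-149)) = 1/(19² - 21158) = 1/(361 - 21158) = 1/(-20797) = -1/20797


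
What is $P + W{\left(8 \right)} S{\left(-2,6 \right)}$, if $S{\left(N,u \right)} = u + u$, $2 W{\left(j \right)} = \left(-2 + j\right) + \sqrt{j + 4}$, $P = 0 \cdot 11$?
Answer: $36 + 12 \sqrt{3} \approx 56.785$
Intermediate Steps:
$P = 0$
$W{\left(j \right)} = -1 + \frac{j}{2} + \frac{\sqrt{4 + j}}{2}$ ($W{\left(j \right)} = \frac{\left(-2 + j\right) + \sqrt{j + 4}}{2} = \frac{\left(-2 + j\right) + \sqrt{4 + j}}{2} = \frac{-2 + j + \sqrt{4 + j}}{2} = -1 + \frac{j}{2} + \frac{\sqrt{4 + j}}{2}$)
$S{\left(N,u \right)} = 2 u$
$P + W{\left(8 \right)} S{\left(-2,6 \right)} = 0 + \left(-1 + \frac{1}{2} \cdot 8 + \frac{\sqrt{4 + 8}}{2}\right) 2 \cdot 6 = 0 + \left(-1 + 4 + \frac{\sqrt{12}}{2}\right) 12 = 0 + \left(-1 + 4 + \frac{2 \sqrt{3}}{2}\right) 12 = 0 + \left(-1 + 4 + \sqrt{3}\right) 12 = 0 + \left(3 + \sqrt{3}\right) 12 = 0 + \left(36 + 12 \sqrt{3}\right) = 36 + 12 \sqrt{3}$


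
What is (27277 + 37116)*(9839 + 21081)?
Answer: 1991031560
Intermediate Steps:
(27277 + 37116)*(9839 + 21081) = 64393*30920 = 1991031560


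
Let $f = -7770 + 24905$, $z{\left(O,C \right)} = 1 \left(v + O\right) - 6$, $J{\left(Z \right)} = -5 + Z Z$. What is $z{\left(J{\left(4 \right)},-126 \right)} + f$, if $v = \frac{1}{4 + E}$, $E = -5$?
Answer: $17139$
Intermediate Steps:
$v = -1$ ($v = \frac{1}{4 - 5} = \frac{1}{-1} = -1$)
$J{\left(Z \right)} = -5 + Z^{2}$
$z{\left(O,C \right)} = -7 + O$ ($z{\left(O,C \right)} = 1 \left(-1 + O\right) - 6 = \left(-1 + O\right) - 6 = -7 + O$)
$f = 17135$
$z{\left(J{\left(4 \right)},-126 \right)} + f = \left(-7 - \left(5 - 4^{2}\right)\right) + 17135 = \left(-7 + \left(-5 + 16\right)\right) + 17135 = \left(-7 + 11\right) + 17135 = 4 + 17135 = 17139$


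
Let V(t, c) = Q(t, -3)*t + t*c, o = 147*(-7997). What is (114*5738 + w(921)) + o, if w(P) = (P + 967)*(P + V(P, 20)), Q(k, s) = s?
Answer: 30777837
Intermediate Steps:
o = -1175559
V(t, c) = -3*t + c*t (V(t, c) = -3*t + t*c = -3*t + c*t)
w(P) = 18*P*(967 + P) (w(P) = (P + 967)*(P + P*(-3 + 20)) = (967 + P)*(P + P*17) = (967 + P)*(P + 17*P) = (967 + P)*(18*P) = 18*P*(967 + P))
(114*5738 + w(921)) + o = (114*5738 + 18*921*(967 + 921)) - 1175559 = (654132 + 18*921*1888) - 1175559 = (654132 + 31299264) - 1175559 = 31953396 - 1175559 = 30777837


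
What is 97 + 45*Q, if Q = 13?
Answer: 682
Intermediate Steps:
97 + 45*Q = 97 + 45*13 = 97 + 585 = 682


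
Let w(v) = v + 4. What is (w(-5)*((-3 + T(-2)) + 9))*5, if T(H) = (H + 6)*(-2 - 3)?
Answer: 70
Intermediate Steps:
T(H) = -30 - 5*H (T(H) = (6 + H)*(-5) = -30 - 5*H)
w(v) = 4 + v
(w(-5)*((-3 + T(-2)) + 9))*5 = ((4 - 5)*((-3 + (-30 - 5*(-2))) + 9))*5 = -((-3 + (-30 + 10)) + 9)*5 = -((-3 - 20) + 9)*5 = -(-23 + 9)*5 = -1*(-14)*5 = 14*5 = 70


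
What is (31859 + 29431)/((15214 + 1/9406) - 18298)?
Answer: -2539620/127789 ≈ -19.874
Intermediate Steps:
(31859 + 29431)/((15214 + 1/9406) - 18298) = 61290/((15214 + 1/9406) - 18298) = 61290/(143102885/9406 - 18298) = 61290/(-29008103/9406) = 61290*(-9406/29008103) = -2539620/127789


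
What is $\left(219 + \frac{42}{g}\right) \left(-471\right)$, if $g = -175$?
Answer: $- \frac{2575899}{25} \approx -1.0304 \cdot 10^{5}$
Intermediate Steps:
$\left(219 + \frac{42}{g}\right) \left(-471\right) = \left(219 + \frac{42}{-175}\right) \left(-471\right) = \left(219 + 42 \left(- \frac{1}{175}\right)\right) \left(-471\right) = \left(219 - \frac{6}{25}\right) \left(-471\right) = \frac{5469}{25} \left(-471\right) = - \frac{2575899}{25}$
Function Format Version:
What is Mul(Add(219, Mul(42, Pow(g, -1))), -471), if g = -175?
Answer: Rational(-2575899, 25) ≈ -1.0304e+5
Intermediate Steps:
Mul(Add(219, Mul(42, Pow(g, -1))), -471) = Mul(Add(219, Mul(42, Pow(-175, -1))), -471) = Mul(Add(219, Mul(42, Rational(-1, 175))), -471) = Mul(Add(219, Rational(-6, 25)), -471) = Mul(Rational(5469, 25), -471) = Rational(-2575899, 25)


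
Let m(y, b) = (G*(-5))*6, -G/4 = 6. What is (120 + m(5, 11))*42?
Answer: 35280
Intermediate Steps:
G = -24 (G = -4*6 = -24)
m(y, b) = 720 (m(y, b) = -24*(-5)*6 = 120*6 = 720)
(120 + m(5, 11))*42 = (120 + 720)*42 = 840*42 = 35280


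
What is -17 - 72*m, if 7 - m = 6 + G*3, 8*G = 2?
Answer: -35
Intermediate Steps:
G = ¼ (G = (⅛)*2 = ¼ ≈ 0.25000)
m = ¼ (m = 7 - (6 + (¼)*3) = 7 - (6 + ¾) = 7 - 1*27/4 = 7 - 27/4 = ¼ ≈ 0.25000)
-17 - 72*m = -17 - 72*¼ = -17 - 18 = -35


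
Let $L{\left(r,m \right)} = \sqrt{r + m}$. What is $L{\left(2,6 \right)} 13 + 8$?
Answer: $8 + 26 \sqrt{2} \approx 44.77$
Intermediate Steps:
$L{\left(r,m \right)} = \sqrt{m + r}$
$L{\left(2,6 \right)} 13 + 8 = \sqrt{6 + 2} \cdot 13 + 8 = \sqrt{8} \cdot 13 + 8 = 2 \sqrt{2} \cdot 13 + 8 = 26 \sqrt{2} + 8 = 8 + 26 \sqrt{2}$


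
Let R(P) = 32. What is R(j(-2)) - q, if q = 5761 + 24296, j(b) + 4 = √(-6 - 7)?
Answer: -30025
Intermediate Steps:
j(b) = -4 + I*√13 (j(b) = -4 + √(-6 - 7) = -4 + √(-13) = -4 + I*√13)
q = 30057
R(j(-2)) - q = 32 - 1*30057 = 32 - 30057 = -30025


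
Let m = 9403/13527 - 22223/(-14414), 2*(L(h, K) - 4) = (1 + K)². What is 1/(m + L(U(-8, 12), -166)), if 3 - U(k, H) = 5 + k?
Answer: 97489089/1327678253050 ≈ 7.3428e-5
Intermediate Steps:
U(k, H) = -2 - k (U(k, H) = 3 - (5 + k) = 3 + (-5 - k) = -2 - k)
L(h, K) = 4 + (1 + K)²/2
m = 436145363/194978178 (m = 9403*(1/13527) - 22223*(-1/14414) = 9403/13527 + 22223/14414 = 436145363/194978178 ≈ 2.2369)
1/(m + L(U(-8, 12), -166)) = 1/(436145363/194978178 + (4 + (1 - 166)²/2)) = 1/(436145363/194978178 + (4 + (½)*(-165)²)) = 1/(436145363/194978178 + (4 + (½)*27225)) = 1/(436145363/194978178 + (4 + 27225/2)) = 1/(436145363/194978178 + 27233/2) = 1/(1327678253050/97489089) = 97489089/1327678253050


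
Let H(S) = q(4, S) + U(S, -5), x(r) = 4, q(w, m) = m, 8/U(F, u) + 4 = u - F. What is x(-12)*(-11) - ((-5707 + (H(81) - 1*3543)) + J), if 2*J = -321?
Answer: 835703/90 ≈ 9285.6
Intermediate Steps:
U(F, u) = 8/(-4 + u - F) (U(F, u) = 8/(-4 + (u - F)) = 8/(-4 + u - F))
H(S) = S + 8/(-9 - S) (H(S) = S + 8/(-4 - 5 - S) = S + 8/(-9 - S))
J = -321/2 (J = (½)*(-321) = -321/2 ≈ -160.50)
x(-12)*(-11) - ((-5707 + (H(81) - 1*3543)) + J) = 4*(-11) - ((-5707 + ((-8 + 81*(9 + 81))/(9 + 81) - 1*3543)) - 321/2) = -44 - ((-5707 + ((-8 + 81*90)/90 - 3543)) - 321/2) = -44 - ((-5707 + ((-8 + 7290)/90 - 3543)) - 321/2) = -44 - ((-5707 + ((1/90)*7282 - 3543)) - 321/2) = -44 - ((-5707 + (3641/45 - 3543)) - 321/2) = -44 - ((-5707 - 155794/45) - 321/2) = -44 - (-412609/45 - 321/2) = -44 - 1*(-839663/90) = -44 + 839663/90 = 835703/90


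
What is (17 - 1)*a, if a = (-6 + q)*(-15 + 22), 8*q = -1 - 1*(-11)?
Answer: -532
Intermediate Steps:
q = 5/4 (q = (-1 - 1*(-11))/8 = (-1 + 11)/8 = (⅛)*10 = 5/4 ≈ 1.2500)
a = -133/4 (a = (-6 + 5/4)*(-15 + 22) = -19/4*7 = -133/4 ≈ -33.250)
(17 - 1)*a = (17 - 1)*(-133/4) = 16*(-133/4) = -532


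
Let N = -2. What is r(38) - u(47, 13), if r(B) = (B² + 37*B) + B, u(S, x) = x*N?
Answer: 2914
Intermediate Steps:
u(S, x) = -2*x (u(S, x) = x*(-2) = -2*x)
r(B) = B² + 38*B
r(38) - u(47, 13) = 38*(38 + 38) - (-2)*13 = 38*76 - 1*(-26) = 2888 + 26 = 2914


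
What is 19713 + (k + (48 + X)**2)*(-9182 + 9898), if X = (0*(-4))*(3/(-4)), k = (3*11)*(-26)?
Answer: 1055049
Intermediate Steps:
k = -858 (k = 33*(-26) = -858)
X = 0 (X = 0*(3*(-1/4)) = 0*(-3/4) = 0)
19713 + (k + (48 + X)**2)*(-9182 + 9898) = 19713 + (-858 + (48 + 0)**2)*(-9182 + 9898) = 19713 + (-858 + 48**2)*716 = 19713 + (-858 + 2304)*716 = 19713 + 1446*716 = 19713 + 1035336 = 1055049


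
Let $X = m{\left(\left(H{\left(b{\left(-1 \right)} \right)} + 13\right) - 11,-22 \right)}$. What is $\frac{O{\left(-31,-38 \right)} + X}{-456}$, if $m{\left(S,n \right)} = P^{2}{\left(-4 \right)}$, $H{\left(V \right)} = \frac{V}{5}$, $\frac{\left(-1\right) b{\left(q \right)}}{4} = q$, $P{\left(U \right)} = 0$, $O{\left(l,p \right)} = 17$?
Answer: $- \frac{17}{456} \approx -0.037281$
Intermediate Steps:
$b{\left(q \right)} = - 4 q$
$H{\left(V \right)} = \frac{V}{5}$ ($H{\left(V \right)} = V \frac{1}{5} = \frac{V}{5}$)
$m{\left(S,n \right)} = 0$ ($m{\left(S,n \right)} = 0^{2} = 0$)
$X = 0$
$\frac{O{\left(-31,-38 \right)} + X}{-456} = \frac{17 + 0}{-456} = 17 \left(- \frac{1}{456}\right) = - \frac{17}{456}$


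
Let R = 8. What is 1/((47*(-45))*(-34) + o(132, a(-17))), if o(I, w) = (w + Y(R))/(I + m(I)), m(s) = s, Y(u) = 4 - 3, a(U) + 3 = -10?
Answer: 22/1582019 ≈ 1.3906e-5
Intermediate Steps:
a(U) = -13 (a(U) = -3 - 10 = -13)
Y(u) = 1
o(I, w) = (1 + w)/(2*I) (o(I, w) = (w + 1)/(I + I) = (1 + w)/((2*I)) = (1 + w)*(1/(2*I)) = (1 + w)/(2*I))
1/((47*(-45))*(-34) + o(132, a(-17))) = 1/((47*(-45))*(-34) + (1/2)*(1 - 13)/132) = 1/(-2115*(-34) + (1/2)*(1/132)*(-12)) = 1/(71910 - 1/22) = 1/(1582019/22) = 22/1582019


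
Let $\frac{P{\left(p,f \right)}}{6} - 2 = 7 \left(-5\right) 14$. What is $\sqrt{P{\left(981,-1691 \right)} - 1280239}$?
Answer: $i \sqrt{1283167} \approx 1132.8 i$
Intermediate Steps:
$P{\left(p,f \right)} = -2928$ ($P{\left(p,f \right)} = 12 + 6 \cdot 7 \left(-5\right) 14 = 12 + 6 \left(\left(-35\right) 14\right) = 12 + 6 \left(-490\right) = 12 - 2940 = -2928$)
$\sqrt{P{\left(981,-1691 \right)} - 1280239} = \sqrt{-2928 - 1280239} = \sqrt{-1283167} = i \sqrt{1283167}$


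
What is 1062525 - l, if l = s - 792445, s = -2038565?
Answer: 3893535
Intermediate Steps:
l = -2831010 (l = -2038565 - 792445 = -2831010)
1062525 - l = 1062525 - 1*(-2831010) = 1062525 + 2831010 = 3893535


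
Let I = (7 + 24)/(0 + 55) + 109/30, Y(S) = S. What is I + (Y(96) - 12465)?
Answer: -816077/66 ≈ -12365.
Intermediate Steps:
I = 277/66 (I = 31/55 + (1/30)*109 = 31*(1/55) + 109/30 = 31/55 + 109/30 = 277/66 ≈ 4.1970)
I + (Y(96) - 12465) = 277/66 + (96 - 12465) = 277/66 - 12369 = -816077/66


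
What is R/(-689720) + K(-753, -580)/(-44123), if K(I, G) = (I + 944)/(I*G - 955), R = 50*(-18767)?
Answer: 1804272649639773/1326203379331460 ≈ 1.3605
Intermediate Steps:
R = -938350
K(I, G) = (944 + I)/(-955 + G*I) (K(I, G) = (944 + I)/(G*I - 955) = (944 + I)/(-955 + G*I))
R/(-689720) + K(-753, -580)/(-44123) = -938350/(-689720) + ((944 - 753)/(-955 - 580*(-753)))/(-44123) = -938350*(-1/689720) + (191/(-955 + 436740))*(-1/44123) = 93835/68972 + (191/435785)*(-1/44123) = 93835/68972 - 191/19228141555 = 1804272649639773/1326203379331460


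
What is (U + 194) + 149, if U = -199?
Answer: 144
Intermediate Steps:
(U + 194) + 149 = (-199 + 194) + 149 = -5 + 149 = 144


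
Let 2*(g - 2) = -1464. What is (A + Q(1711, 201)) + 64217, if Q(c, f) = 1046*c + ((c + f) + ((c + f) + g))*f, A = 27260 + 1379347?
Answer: 3882424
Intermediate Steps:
g = -730 (g = 2 + (½)*(-1464) = 2 - 732 = -730)
A = 1406607
Q(c, f) = 1046*c + f*(-730 + 2*c + 2*f) (Q(c, f) = 1046*c + ((c + f) + ((c + f) - 730))*f = 1046*c + ((c + f) + (-730 + c + f))*f = 1046*c + (-730 + 2*c + 2*f)*f = 1046*c + f*(-730 + 2*c + 2*f))
(A + Q(1711, 201)) + 64217 = (1406607 + (-730*201 + 2*201² + 1046*1711 + 2*1711*201)) + 64217 = (1406607 + (-146730 + 2*40401 + 1789706 + 687822)) + 64217 = (1406607 + (-146730 + 80802 + 1789706 + 687822)) + 64217 = (1406607 + 2411600) + 64217 = 3818207 + 64217 = 3882424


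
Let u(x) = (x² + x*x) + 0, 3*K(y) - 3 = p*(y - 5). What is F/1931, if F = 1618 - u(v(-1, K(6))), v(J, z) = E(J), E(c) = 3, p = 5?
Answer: 1600/1931 ≈ 0.82859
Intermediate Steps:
K(y) = -22/3 + 5*y/3 (K(y) = 1 + (5*(y - 5))/3 = 1 + (5*(-5 + y))/3 = 1 + (-25 + 5*y)/3 = 1 + (-25/3 + 5*y/3) = -22/3 + 5*y/3)
v(J, z) = 3
u(x) = 2*x² (u(x) = (x² + x²) + 0 = 2*x² + 0 = 2*x²)
F = 1600 (F = 1618 - 2*3² = 1618 - 2*9 = 1618 - 1*18 = 1618 - 18 = 1600)
F/1931 = 1600/1931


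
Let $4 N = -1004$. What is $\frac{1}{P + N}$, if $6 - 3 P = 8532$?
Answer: $- \frac{1}{3093} \approx -0.00032331$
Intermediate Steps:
$N = -251$ ($N = \frac{1}{4} \left(-1004\right) = -251$)
$P = -2842$ ($P = 2 - 2844 = -2842$)
$\frac{1}{P + N} = \frac{1}{-2842 - 251} = \frac{1}{-3093} = - \frac{1}{3093}$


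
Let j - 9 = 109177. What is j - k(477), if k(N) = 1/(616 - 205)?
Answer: 44875445/411 ≈ 1.0919e+5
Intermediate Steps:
j = 109186 (j = 9 + 109177 = 109186)
k(N) = 1/411
j - k(477) = 109186 - 1*1/411 = 109186 - 1/411 = 44875445/411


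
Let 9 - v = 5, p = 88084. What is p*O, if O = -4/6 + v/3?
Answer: 176168/3 ≈ 58723.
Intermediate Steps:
v = 4 (v = 9 - 1*5 = 9 - 5 = 4)
O = 2/3 (O = -4/6 + 4/3 = -4*1/6 + 4*(1/3) = -2/3 + 4/3 = 2/3 ≈ 0.66667)
p*O = 88084*(2/3) = 176168/3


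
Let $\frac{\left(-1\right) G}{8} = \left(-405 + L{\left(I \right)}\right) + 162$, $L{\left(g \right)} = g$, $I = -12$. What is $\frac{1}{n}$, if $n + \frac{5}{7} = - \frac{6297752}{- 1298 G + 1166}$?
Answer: $\frac{9263639}{15425247} \approx 0.60055$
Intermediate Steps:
$G = 2040$ ($G = - 8 \left(\left(-405 - 12\right) + 162\right) = - 8 \left(-417 + 162\right) = \left(-8\right) \left(-255\right) = 2040$)
$n = \frac{15425247}{9263639}$ ($n = - \frac{5}{7} - \frac{6297752}{\left(-1298\right) 2040 + 1166} = - \frac{5}{7} - \frac{6297752}{-2647920 + 1166} = - \frac{5}{7} - \frac{6297752}{-2646754} = - \frac{5}{7} - - \frac{3148876}{1323377} = - \frac{5}{7} + \frac{3148876}{1323377} = \frac{15425247}{9263639} \approx 1.6651$)
$\frac{1}{n} = \frac{1}{\frac{15425247}{9263639}} = \frac{9263639}{15425247}$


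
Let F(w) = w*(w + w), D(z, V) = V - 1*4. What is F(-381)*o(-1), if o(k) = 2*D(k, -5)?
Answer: -5225796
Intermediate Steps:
D(z, V) = -4 + V (D(z, V) = V - 4 = -4 + V)
F(w) = 2*w² (F(w) = w*(2*w) = 2*w²)
o(k) = -18 (o(k) = 2*(-4 - 5) = 2*(-9) = -18)
F(-381)*o(-1) = (2*(-381)²)*(-18) = (2*145161)*(-18) = 290322*(-18) = -5225796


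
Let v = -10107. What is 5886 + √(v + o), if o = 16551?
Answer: 5886 + 6*√179 ≈ 5966.3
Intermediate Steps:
5886 + √(v + o) = 5886 + √(-10107 + 16551) = 5886 + √6444 = 5886 + 6*√179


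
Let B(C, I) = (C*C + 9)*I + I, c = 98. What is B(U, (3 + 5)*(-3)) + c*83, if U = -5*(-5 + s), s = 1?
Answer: -1706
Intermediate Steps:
U = 20 (U = -5*(-5 + 1) = -5*(-4) = 20)
B(C, I) = I + I*(9 + C²) (B(C, I) = (C² + 9)*I + I = (9 + C²)*I + I = I*(9 + C²) + I = I + I*(9 + C²))
B(U, (3 + 5)*(-3)) + c*83 = ((3 + 5)*(-3))*(10 + 20²) + 98*83 = (8*(-3))*(10 + 400) + 8134 = -24*410 + 8134 = -9840 + 8134 = -1706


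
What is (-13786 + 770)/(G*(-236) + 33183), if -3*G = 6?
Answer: -13016/33655 ≈ -0.38675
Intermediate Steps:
G = -2 (G = -1/3*6 = -2)
(-13786 + 770)/(G*(-236) + 33183) = (-13786 + 770)/(-2*(-236) + 33183) = -13016/(472 + 33183) = -13016/33655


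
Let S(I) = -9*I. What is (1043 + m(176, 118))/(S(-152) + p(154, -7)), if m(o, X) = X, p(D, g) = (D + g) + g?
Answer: 1161/1508 ≈ 0.76989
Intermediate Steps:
p(D, g) = D + 2*g
(1043 + m(176, 118))/(S(-152) + p(154, -7)) = (1043 + 118)/(-9*(-152) + (154 + 2*(-7))) = 1161/(1368 + (154 - 14)) = 1161/(1368 + 140) = 1161/1508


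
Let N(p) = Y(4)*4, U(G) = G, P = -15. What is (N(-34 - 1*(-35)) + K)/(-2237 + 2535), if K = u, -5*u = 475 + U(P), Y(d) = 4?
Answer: -38/149 ≈ -0.25503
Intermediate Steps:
u = -92 (u = -(475 - 15)/5 = -1/5*460 = -92)
N(p) = 16 (N(p) = 4*4 = 16)
K = -92
(N(-34 - 1*(-35)) + K)/(-2237 + 2535) = (16 - 92)/(-2237 + 2535) = -76/298 = -76*1/298 = -38/149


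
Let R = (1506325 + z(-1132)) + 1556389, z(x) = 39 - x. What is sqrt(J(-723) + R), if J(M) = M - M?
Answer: sqrt(3063885) ≈ 1750.4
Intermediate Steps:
J(M) = 0
R = 3063885 (R = (1506325 + (39 - 1*(-1132))) + 1556389 = (1506325 + (39 + 1132)) + 1556389 = (1506325 + 1171) + 1556389 = 1507496 + 1556389 = 3063885)
sqrt(J(-723) + R) = sqrt(0 + 3063885) = sqrt(3063885)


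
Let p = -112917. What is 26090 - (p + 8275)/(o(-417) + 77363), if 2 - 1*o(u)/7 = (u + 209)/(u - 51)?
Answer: 18169104628/696365 ≈ 26091.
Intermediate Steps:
o(u) = 14 - 7*(209 + u)/(-51 + u) (o(u) = 14 - 7*(u + 209)/(u - 51) = 14 - 7*(209 + u)/(-51 + u))
26090 - (p + 8275)/(o(-417) + 77363) = 26090 - (-112917 + 8275)/(7*(-311 - 417)/(-51 - 417) + 77363) = 26090 - (-104642)/(7*(-728)/(-468) + 77363) = 26090 - (-104642)/(7*(-1/468)*(-728) + 77363) = 26090 - (-104642)/(98/9 + 77363) = 26090 - (-104642)/696365/9 = 26090 - (-104642)*9/696365 = 26090 - 1*(-941778/696365) = 26090 + 941778/696365 = 18169104628/696365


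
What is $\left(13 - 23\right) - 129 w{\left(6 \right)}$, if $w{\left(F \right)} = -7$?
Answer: $893$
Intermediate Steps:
$\left(13 - 23\right) - 129 w{\left(6 \right)} = \left(13 - 23\right) - -903 = -10 + 903 = 893$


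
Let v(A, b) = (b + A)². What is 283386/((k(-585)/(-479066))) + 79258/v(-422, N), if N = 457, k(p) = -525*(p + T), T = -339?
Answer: -11310767609/40425 ≈ -2.7980e+5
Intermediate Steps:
k(p) = 177975 - 525*p (k(p) = -525*(p - 339) = -525*(-339 + p) = 177975 - 525*p)
v(A, b) = (A + b)²
283386/((k(-585)/(-479066))) + 79258/v(-422, N) = 283386/(((177975 - 525*(-585))/(-479066))) + 79258/((-422 + 457)²) = 283386/(((177975 + 307125)*(-1/479066))) + 79258/(35²) = 283386/((485100*(-1/479066))) + 79258/1225 = 283386/(-34650/34219) + 79258*(1/1225) = 283386*(-34219/34650) + 79258/1225 = -1616197589/5775 + 79258/1225 = -11310767609/40425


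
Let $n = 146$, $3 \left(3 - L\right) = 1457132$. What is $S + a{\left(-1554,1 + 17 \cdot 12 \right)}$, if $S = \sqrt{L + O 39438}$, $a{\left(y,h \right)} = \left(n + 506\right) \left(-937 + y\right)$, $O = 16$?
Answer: $-1624132 + \frac{\sqrt{1307703}}{3} \approx -1.6238 \cdot 10^{6}$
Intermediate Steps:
$L = - \frac{1457123}{3}$ ($L = 3 - \frac{1457132}{3} = - \frac{1457123}{3} \approx -4.8571 \cdot 10^{5}$)
$a{\left(y,h \right)} = -610924 + 652 y$ ($a{\left(y,h \right)} = \left(146 + 506\right) \left(-937 + y\right) = 652 \left(-937 + y\right) = -610924 + 652 y$)
$S = \frac{\sqrt{1307703}}{3}$ ($S = \sqrt{- \frac{1457123}{3} + 16 \cdot 39438} = \sqrt{- \frac{1457123}{3} + 631008} = \sqrt{\frac{435901}{3}} = \frac{\sqrt{1307703}}{3} \approx 381.18$)
$S + a{\left(-1554,1 + 17 \cdot 12 \right)} = \frac{\sqrt{1307703}}{3} + \left(-610924 + 652 \left(-1554\right)\right) = \frac{\sqrt{1307703}}{3} - 1624132 = -1624132 + \frac{\sqrt{1307703}}{3}$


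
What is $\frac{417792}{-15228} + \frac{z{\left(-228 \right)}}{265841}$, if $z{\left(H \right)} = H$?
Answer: $- \frac{9255809588}{337352229} \approx -27.437$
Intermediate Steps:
$\frac{417792}{-15228} + \frac{z{\left(-228 \right)}}{265841} = \frac{417792}{-15228} - \frac{228}{265841} = 417792 \left(- \frac{1}{15228}\right) - \frac{228}{265841} = - \frac{34816}{1269} - \frac{228}{265841} = - \frac{9255809588}{337352229}$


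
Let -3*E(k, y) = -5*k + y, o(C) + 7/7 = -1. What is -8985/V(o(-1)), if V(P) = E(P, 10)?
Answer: 5391/4 ≈ 1347.8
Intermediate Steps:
o(C) = -2 (o(C) = -1 - 1 = -2)
E(k, y) = -y/3 + 5*k/3 (E(k, y) = -(-5*k + y)/3 = -(y - 5*k)/3 = -y/3 + 5*k/3)
V(P) = -10/3 + 5*P/3 (V(P) = -1/3*10 + 5*P/3 = -10/3 + 5*P/3)
-8985/V(o(-1)) = -8985/(-10/3 + (5/3)*(-2)) = -8985/(-10/3 - 10/3) = -8985/(-20/3) = -8985*(-3/20) = 5391/4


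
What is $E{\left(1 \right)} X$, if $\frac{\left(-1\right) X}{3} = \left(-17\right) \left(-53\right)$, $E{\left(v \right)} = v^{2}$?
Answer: $-2703$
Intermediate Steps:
$X = -2703$ ($X = - 3 \left(\left(-17\right) \left(-53\right)\right) = \left(-3\right) 901 = -2703$)
$E{\left(1 \right)} X = 1^{2} \left(-2703\right) = 1 \left(-2703\right) = -2703$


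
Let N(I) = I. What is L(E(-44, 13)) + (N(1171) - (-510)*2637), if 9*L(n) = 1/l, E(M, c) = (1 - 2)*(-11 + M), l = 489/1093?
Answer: 5923927534/4401 ≈ 1.3460e+6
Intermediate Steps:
l = 489/1093 (l = 489*(1/1093) = 489/1093 ≈ 0.44739)
E(M, c) = 11 - M (E(M, c) = -(-11 + M) = 11 - M)
L(n) = 1093/4401 (L(n) = 1/(9*(489/1093)) = (1/9)*(1093/489) = 1093/4401)
L(E(-44, 13)) + (N(1171) - (-510)*2637) = 1093/4401 + (1171 - (-510)*2637) = 1093/4401 + (1171 - 1*(-1344870)) = 1093/4401 + (1171 + 1344870) = 1093/4401 + 1346041 = 5923927534/4401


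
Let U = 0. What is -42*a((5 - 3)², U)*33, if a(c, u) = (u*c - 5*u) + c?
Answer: -5544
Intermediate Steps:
a(c, u) = c - 5*u + c*u (a(c, u) = (c*u - 5*u) + c = (-5*u + c*u) + c = c - 5*u + c*u)
-42*a((5 - 3)², U)*33 = -42*((5 - 3)² - 5*0 + (5 - 3)²*0)*33 = -42*(2² + 0 + 2²*0)*33 = -42*(4 + 0 + 4*0)*33 = -42*(4 + 0 + 0)*33 = -42*4*33 = -168*33 = -5544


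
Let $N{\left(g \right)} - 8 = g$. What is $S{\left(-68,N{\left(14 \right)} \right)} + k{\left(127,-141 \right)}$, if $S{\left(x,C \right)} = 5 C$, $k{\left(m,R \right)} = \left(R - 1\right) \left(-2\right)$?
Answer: $394$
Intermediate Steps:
$k{\left(m,R \right)} = 2 - 2 R$ ($k{\left(m,R \right)} = \left(-1 + R\right) \left(-2\right) = 2 - 2 R$)
$N{\left(g \right)} = 8 + g$
$S{\left(-68,N{\left(14 \right)} \right)} + k{\left(127,-141 \right)} = 5 \left(8 + 14\right) + \left(2 - -282\right) = 5 \cdot 22 + \left(2 + 282\right) = 110 + 284 = 394$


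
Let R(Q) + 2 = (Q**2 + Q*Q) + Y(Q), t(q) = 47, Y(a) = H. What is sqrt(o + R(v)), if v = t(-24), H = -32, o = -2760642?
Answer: I*sqrt(2756258) ≈ 1660.2*I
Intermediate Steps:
Y(a) = -32
v = 47
R(Q) = -34 + 2*Q**2 (R(Q) = -2 + ((Q**2 + Q*Q) - 32) = -2 + ((Q**2 + Q**2) - 32) = -2 + (2*Q**2 - 32) = -2 + (-32 + 2*Q**2) = -34 + 2*Q**2)
sqrt(o + R(v)) = sqrt(-2760642 + (-34 + 2*47**2)) = sqrt(-2760642 + (-34 + 2*2209)) = sqrt(-2760642 + (-34 + 4418)) = sqrt(-2760642 + 4384) = sqrt(-2756258) = I*sqrt(2756258)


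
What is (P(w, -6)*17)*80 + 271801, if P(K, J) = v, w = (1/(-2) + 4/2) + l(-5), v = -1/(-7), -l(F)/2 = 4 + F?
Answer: 1903967/7 ≈ 2.7200e+5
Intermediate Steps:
l(F) = -8 - 2*F (l(F) = -2*(4 + F) = -8 - 2*F)
v = 1/7 (v = -1*(-1/7) = 1/7 ≈ 0.14286)
w = 7/2 (w = (1/(-2) + 4/2) + (-8 - 2*(-5)) = (1*(-1/2) + 4*(1/2)) + (-8 + 10) = (-1/2 + 2) + 2 = 3/2 + 2 = 7/2 ≈ 3.5000)
P(K, J) = 1/7
(P(w, -6)*17)*80 + 271801 = ((1/7)*17)*80 + 271801 = (17/7)*80 + 271801 = 1360/7 + 271801 = 1903967/7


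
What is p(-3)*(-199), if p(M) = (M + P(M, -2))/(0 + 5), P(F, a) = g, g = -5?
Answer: 1592/5 ≈ 318.40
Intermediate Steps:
P(F, a) = -5
p(M) = -1 + M/5 (p(M) = (M - 5)/(0 + 5) = (-5 + M)/5 = (-5 + M)*(⅕) = -1 + M/5)
p(-3)*(-199) = (-1 + (⅕)*(-3))*(-199) = (-1 - ⅗)*(-199) = -8/5*(-199) = 1592/5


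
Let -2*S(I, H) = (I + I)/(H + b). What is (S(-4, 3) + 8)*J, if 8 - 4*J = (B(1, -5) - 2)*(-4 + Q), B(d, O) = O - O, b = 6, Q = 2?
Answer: 76/9 ≈ 8.4444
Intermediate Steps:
B(d, O) = 0
S(I, H) = -I/(6 + H) (S(I, H) = -(I + I)/(2*(H + 6)) = -2*I/(2*(6 + H)) = -I/(6 + H))
J = 1 (J = 2 - (0 - 2)*(-4 + 2)/4 = 2 - (-1)*(-2)/2 = 2 - 1/4*4 = 2 - 1 = 1)
(S(-4, 3) + 8)*J = (-1*(-4)/(6 + 3) + 8)*1 = (-1*(-4)/9 + 8)*1 = (-1*(-4)*1/9 + 8)*1 = (4/9 + 8)*1 = (76/9)*1 = 76/9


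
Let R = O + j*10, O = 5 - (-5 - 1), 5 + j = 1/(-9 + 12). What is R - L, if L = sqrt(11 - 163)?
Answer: -107/3 - 2*I*sqrt(38) ≈ -35.667 - 12.329*I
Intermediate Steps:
j = -14/3 (j = -5 + 1/(-9 + 12) = -5 + 1/3 = -14/3 ≈ -4.6667)
O = 11 (O = 5 - 1*(-6) = 5 + 6 = 11)
L = 2*I*sqrt(38) (L = sqrt(-152) = 2*I*sqrt(38) ≈ 12.329*I)
R = -107/3 (R = 11 - 14/3*10 = 11 - 140/3 = -107/3 ≈ -35.667)
R - L = -107/3 - 2*I*sqrt(38)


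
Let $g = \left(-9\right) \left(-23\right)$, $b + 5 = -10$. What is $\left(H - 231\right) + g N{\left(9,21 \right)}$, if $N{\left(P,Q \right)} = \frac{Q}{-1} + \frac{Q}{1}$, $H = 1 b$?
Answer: $-246$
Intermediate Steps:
$b = -15$ ($b = -5 - 10 = -15$)
$H = -15$ ($H = 1 \left(-15\right) = -15$)
$g = 207$
$N{\left(P,Q \right)} = 0$ ($N{\left(P,Q \right)} = Q \left(-1\right) + Q 1 = - Q + Q = 0$)
$\left(H - 231\right) + g N{\left(9,21 \right)} = \left(-15 - 231\right) + 207 \cdot 0 = -246 + 0 = -246$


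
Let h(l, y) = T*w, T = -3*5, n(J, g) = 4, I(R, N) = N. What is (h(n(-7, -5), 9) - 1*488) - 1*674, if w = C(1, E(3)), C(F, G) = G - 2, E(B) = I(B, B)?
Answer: -1177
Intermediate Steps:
E(B) = B
C(F, G) = -2 + G
w = 1 (w = -2 + 3 = 1)
T = -15
h(l, y) = -15 (h(l, y) = -15*1 = -15)
(h(n(-7, -5), 9) - 1*488) - 1*674 = (-15 - 1*488) - 1*674 = (-15 - 488) - 674 = -503 - 674 = -1177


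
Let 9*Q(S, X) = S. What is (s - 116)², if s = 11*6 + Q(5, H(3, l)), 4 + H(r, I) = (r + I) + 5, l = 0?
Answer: 198025/81 ≈ 2444.8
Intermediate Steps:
H(r, I) = 1 + I + r (H(r, I) = -4 + ((r + I) + 5) = -4 + ((I + r) + 5) = -4 + (5 + I + r) = 1 + I + r)
Q(S, X) = S/9
s = 599/9 (s = 11*6 + (⅑)*5 = 66 + 5/9 = 599/9 ≈ 66.556)
(s - 116)² = (599/9 - 116)² = (-445/9)² = 198025/81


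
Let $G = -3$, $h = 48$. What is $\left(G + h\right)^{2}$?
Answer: $2025$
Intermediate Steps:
$\left(G + h\right)^{2} = \left(-3 + 48\right)^{2} = 45^{2} = 2025$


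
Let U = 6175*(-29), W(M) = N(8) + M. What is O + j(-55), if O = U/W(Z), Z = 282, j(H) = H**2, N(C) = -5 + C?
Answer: 7190/3 ≈ 2396.7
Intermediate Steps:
W(M) = 3 + M (W(M) = (-5 + 8) + M = 3 + M)
U = -179075
O = -1885/3 (O = -179075/(3 + 282) = -179075/285 = -179075*1/285 = -1885/3 ≈ -628.33)
O + j(-55) = -1885/3 + (-55)**2 = -1885/3 + 3025 = 7190/3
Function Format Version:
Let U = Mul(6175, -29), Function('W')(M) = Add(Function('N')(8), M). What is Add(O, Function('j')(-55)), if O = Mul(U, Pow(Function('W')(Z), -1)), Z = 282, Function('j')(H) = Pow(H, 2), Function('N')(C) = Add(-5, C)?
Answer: Rational(7190, 3) ≈ 2396.7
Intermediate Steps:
Function('W')(M) = Add(3, M) (Function('W')(M) = Add(Add(-5, 8), M) = Add(3, M))
U = -179075
O = Rational(-1885, 3) (O = Mul(-179075, Pow(Add(3, 282), -1)) = Mul(-179075, Pow(285, -1)) = Mul(-179075, Rational(1, 285)) = Rational(-1885, 3) ≈ -628.33)
Add(O, Function('j')(-55)) = Add(Rational(-1885, 3), Pow(-55, 2)) = Add(Rational(-1885, 3), 3025) = Rational(7190, 3)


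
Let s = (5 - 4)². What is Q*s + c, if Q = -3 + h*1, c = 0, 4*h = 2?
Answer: -5/2 ≈ -2.5000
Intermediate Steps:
h = ½ (h = (¼)*2 = ½ ≈ 0.50000)
s = 1 (s = 1² = 1)
Q = -5/2 (Q = -3 + (½)*1 = -3 + ½ = -5/2 ≈ -2.5000)
Q*s + c = -5/2*1 + 0 = -5/2 + 0 = -5/2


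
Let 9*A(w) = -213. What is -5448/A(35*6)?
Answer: 16344/71 ≈ 230.20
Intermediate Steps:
A(w) = -71/3 (A(w) = (1/9)*(-213) = -71/3)
-5448/A(35*6) = -5448/(-71/3) = -5448*(-3/71) = 16344/71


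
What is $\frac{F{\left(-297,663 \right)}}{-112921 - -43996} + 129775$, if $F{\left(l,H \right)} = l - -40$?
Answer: $\frac{8944742132}{68925} \approx 1.2978 \cdot 10^{5}$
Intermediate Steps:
$F{\left(l,H \right)} = 40 + l$ ($F{\left(l,H \right)} = l + 40 = 40 + l$)
$\frac{F{\left(-297,663 \right)}}{-112921 - -43996} + 129775 = \frac{40 - 297}{-112921 - -43996} + 129775 = - \frac{257}{-112921 + 43996} + 129775 = - \frac{257}{-68925} + 129775 = \left(-257\right) \left(- \frac{1}{68925}\right) + 129775 = \frac{257}{68925} + 129775 = \frac{8944742132}{68925}$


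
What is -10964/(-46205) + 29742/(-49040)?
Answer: -16731091/45317864 ≈ -0.36919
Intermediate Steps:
-10964/(-46205) + 29742/(-49040) = -10964*(-1/46205) + 29742*(-1/49040) = 10964/46205 - 14871/24520 = -16731091/45317864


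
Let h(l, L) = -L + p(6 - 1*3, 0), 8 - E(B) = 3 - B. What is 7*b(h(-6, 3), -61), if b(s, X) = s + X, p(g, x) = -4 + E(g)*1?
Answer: -420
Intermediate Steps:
E(B) = 5 + B (E(B) = 8 - (3 - B) = 8 + (-3 + B) = 5 + B)
p(g, x) = 1 + g (p(g, x) = -4 + (5 + g)*1 = -4 + (5 + g) = 1 + g)
h(l, L) = 4 - L (h(l, L) = -L + (1 + (6 - 1*3)) = -L + (1 + (6 - 3)) = -L + (1 + 3) = -L + 4 = 4 - L)
b(s, X) = X + s
7*b(h(-6, 3), -61) = 7*(-61 + (4 - 1*3)) = 7*(-61 + (4 - 3)) = 7*(-61 + 1) = 7*(-60) = -420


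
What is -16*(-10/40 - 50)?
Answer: 804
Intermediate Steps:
-16*(-10/40 - 50) = -16*(-10*1/40 - 50) = -16*(-¼ - 50) = -16*(-201/4) = 804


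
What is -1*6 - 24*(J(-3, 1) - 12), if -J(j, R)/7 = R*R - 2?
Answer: 114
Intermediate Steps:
J(j, R) = 14 - 7*R² (J(j, R) = -7*(R*R - 2) = -7*(R² - 2) = -7*(-2 + R²) = 14 - 7*R²)
-1*6 - 24*(J(-3, 1) - 12) = -1*6 - 24*((14 - 7*1²) - 12) = -6 - 24*((14 - 7*1) - 12) = -6 - 24*((14 - 7) - 12) = -6 - 24*(7 - 12) = -6 - 24*(-5) = -6 + 120 = 114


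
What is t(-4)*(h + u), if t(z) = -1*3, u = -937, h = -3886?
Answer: 14469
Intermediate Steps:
t(z) = -3
t(-4)*(h + u) = -3*(-3886 - 937) = -3*(-4823) = 14469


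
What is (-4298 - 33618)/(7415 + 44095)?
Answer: -18958/25755 ≈ -0.73609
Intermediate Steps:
(-4298 - 33618)/(7415 + 44095) = -37916/51510 = -37916*1/51510 = -18958/25755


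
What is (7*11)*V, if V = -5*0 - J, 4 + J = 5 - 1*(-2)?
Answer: -231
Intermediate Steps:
J = 3 (J = -4 + (5 - 1*(-2)) = -4 + (5 + 2) = -4 + 7 = 3)
V = -3 (V = -5*0 - 1*3 = 0 - 3 = -3)
(7*11)*V = (7*11)*(-3) = 77*(-3) = -231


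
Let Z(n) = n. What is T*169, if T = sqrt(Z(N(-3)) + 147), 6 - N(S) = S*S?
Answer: 2028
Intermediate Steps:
N(S) = 6 - S**2 (N(S) = 6 - S*S = 6 - S**2)
T = 12 (T = sqrt((6 - 1*(-3)**2) + 147) = sqrt((6 - 1*9) + 147) = sqrt((6 - 9) + 147) = sqrt(-3 + 147) = sqrt(144) = 12)
T*169 = 12*169 = 2028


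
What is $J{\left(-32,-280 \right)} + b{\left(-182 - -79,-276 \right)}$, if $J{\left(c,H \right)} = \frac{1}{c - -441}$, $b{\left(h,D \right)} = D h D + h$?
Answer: $- \frac{3209108478}{409} \approx -7.8462 \cdot 10^{6}$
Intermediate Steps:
$b{\left(h,D \right)} = h + h D^{2}$ ($b{\left(h,D \right)} = h D^{2} + h = h + h D^{2}$)
$J{\left(c,H \right)} = \frac{1}{441 + c}$ ($J{\left(c,H \right)} = \frac{1}{c + 441} = \frac{1}{441 + c}$)
$J{\left(-32,-280 \right)} + b{\left(-182 - -79,-276 \right)} = \frac{1}{441 - 32} + \left(-182 - -79\right) \left(1 + \left(-276\right)^{2}\right) = \frac{1}{409} + \left(-182 + 79\right) \left(1 + 76176\right) = \frac{1}{409} - 7846231 = - \frac{3209108478}{409}$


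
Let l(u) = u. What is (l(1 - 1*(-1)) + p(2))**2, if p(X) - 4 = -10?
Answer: 16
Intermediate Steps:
p(X) = -6 (p(X) = 4 - 10 = -6)
(l(1 - 1*(-1)) + p(2))**2 = ((1 - 1*(-1)) - 6)**2 = ((1 + 1) - 6)**2 = (2 - 6)**2 = (-4)**2 = 16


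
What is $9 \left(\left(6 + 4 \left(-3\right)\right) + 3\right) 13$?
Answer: $-351$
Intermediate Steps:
$9 \left(\left(6 + 4 \left(-3\right)\right) + 3\right) 13 = 9 \left(\left(6 - 12\right) + 3\right) 13 = 9 \left(-6 + 3\right) 13 = 9 \left(-3\right) 13 = \left(-27\right) 13 = -351$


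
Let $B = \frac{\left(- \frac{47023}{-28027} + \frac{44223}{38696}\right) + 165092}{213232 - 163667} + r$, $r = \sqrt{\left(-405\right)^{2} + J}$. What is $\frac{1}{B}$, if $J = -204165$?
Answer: $\frac{3208283075561895030656787880}{38673344608181772843203046516483} - \frac{5779171632019844520693660800 i \sqrt{1115}}{38673344608181772843203046516483} \approx 8.2958 \cdot 10^{-5} - 0.0049899 i$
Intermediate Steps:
$r = 6 i \sqrt{1115}$ ($r = \sqrt{\left(-405\right)^{2} - 204165} = \sqrt{164025 - 204165} = \sqrt{-40140} = 6 i \sqrt{1115} \approx 200.35 i$)
$B = \frac{179050746736893}{53754867835480} + 6 i \sqrt{1115}$ ($B = \frac{\left(- \frac{47023}{-28027} + \frac{44223}{38696}\right) + 165092}{213232 - 163667} + 6 i \sqrt{1115} = \frac{\left(\left(-47023\right) \left(- \frac{1}{28027}\right) + 44223 \cdot \frac{1}{38696}\right) + 165092}{49565} + 6 i \sqrt{1115} = \left(\left(\frac{47023}{28027} + \frac{44223}{38696}\right) + 165092\right) \frac{1}{49565} + 6 i \sqrt{1115} = \left(\frac{3059040029}{1084532792} + 165092\right) \frac{1}{49565} + 6 i \sqrt{1115} = \frac{179050746736893}{1084532792} \cdot \frac{1}{49565} + 6 i \sqrt{1115} = \frac{179050746736893}{53754867835480} + 6 i \sqrt{1115} \approx 3.3309 + 200.35 i$)
$\frac{1}{B} = \frac{1}{\frac{179050746736893}{53754867835480} + 6 i \sqrt{1115}}$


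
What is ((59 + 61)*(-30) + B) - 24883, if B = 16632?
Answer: -11851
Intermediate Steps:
((59 + 61)*(-30) + B) - 24883 = ((59 + 61)*(-30) + 16632) - 24883 = (120*(-30) + 16632) - 24883 = (-3600 + 16632) - 24883 = 13032 - 24883 = -11851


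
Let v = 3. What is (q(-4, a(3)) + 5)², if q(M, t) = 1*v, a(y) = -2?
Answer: 64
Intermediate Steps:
q(M, t) = 3 (q(M, t) = 1*3 = 3)
(q(-4, a(3)) + 5)² = (3 + 5)² = 8² = 64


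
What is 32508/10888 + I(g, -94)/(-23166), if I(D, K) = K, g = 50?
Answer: 94262975/31528926 ≈ 2.9897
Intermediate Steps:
32508/10888 + I(g, -94)/(-23166) = 32508/10888 - 94/(-23166) = 32508*(1/10888) - 94*(-1/23166) = 8127/2722 + 47/11583 = 94262975/31528926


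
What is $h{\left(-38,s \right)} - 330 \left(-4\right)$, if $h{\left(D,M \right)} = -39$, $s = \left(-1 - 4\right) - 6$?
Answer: $1281$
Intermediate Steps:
$s = -11$ ($s = \left(-1 - 4\right) - 6 = -5 - 6 = -11$)
$h{\left(-38,s \right)} - 330 \left(-4\right) = -39 - 330 \left(-4\right) = -39 - -1320 = -39 + 1320 = 1281$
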